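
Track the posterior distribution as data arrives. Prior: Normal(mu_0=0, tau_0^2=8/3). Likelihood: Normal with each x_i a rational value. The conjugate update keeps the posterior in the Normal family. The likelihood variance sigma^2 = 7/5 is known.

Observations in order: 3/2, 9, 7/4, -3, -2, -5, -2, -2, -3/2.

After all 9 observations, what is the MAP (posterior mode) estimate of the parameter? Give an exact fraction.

obs 1: x=3/2 → posterior Normal(60/61, 56/61)
obs 2: x=9 → posterior Normal(420/101, 56/101)
obs 3: x=7/4 → posterior Normal(490/141, 56/141)
obs 4: x=-3 → posterior Normal(370/181, 56/181)
obs 5: x=-2 → posterior Normal(290/221, 56/221)
obs 6: x=-5 → posterior Normal(10/29, 56/261)
obs 7: x=-2 → posterior Normal(10/301, 8/43)
obs 8: x=-2 → posterior Normal(-70/341, 56/341)
obs 9: x=-3/2 → posterior Normal(-130/381, 56/381)

-130/381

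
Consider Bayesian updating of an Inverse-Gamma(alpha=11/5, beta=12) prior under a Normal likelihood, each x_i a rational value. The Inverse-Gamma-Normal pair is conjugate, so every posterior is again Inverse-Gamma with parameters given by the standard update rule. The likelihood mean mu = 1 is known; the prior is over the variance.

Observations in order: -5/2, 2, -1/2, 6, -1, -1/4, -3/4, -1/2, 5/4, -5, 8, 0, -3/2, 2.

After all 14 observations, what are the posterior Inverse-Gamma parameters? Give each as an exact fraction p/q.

alpha=46/5, beta=2699/32

obs 1: x=-5/2 → posterior Inverse-Gamma(27/10, 145/8)
obs 2: x=2 → posterior Inverse-Gamma(16/5, 149/8)
obs 3: x=-1/2 → posterior Inverse-Gamma(37/10, 79/4)
obs 4: x=6 → posterior Inverse-Gamma(21/5, 129/4)
obs 5: x=-1 → posterior Inverse-Gamma(47/10, 137/4)
obs 6: x=-1/4 → posterior Inverse-Gamma(26/5, 1121/32)
obs 7: x=-3/4 → posterior Inverse-Gamma(57/10, 585/16)
obs 8: x=-1/2 → posterior Inverse-Gamma(31/5, 603/16)
obs 9: x=5/4 → posterior Inverse-Gamma(67/10, 1207/32)
obs 10: x=-5 → posterior Inverse-Gamma(36/5, 1783/32)
obs 11: x=8 → posterior Inverse-Gamma(77/10, 2567/32)
obs 12: x=0 → posterior Inverse-Gamma(41/5, 2583/32)
obs 13: x=-3/2 → posterior Inverse-Gamma(87/10, 2683/32)
obs 14: x=2 → posterior Inverse-Gamma(46/5, 2699/32)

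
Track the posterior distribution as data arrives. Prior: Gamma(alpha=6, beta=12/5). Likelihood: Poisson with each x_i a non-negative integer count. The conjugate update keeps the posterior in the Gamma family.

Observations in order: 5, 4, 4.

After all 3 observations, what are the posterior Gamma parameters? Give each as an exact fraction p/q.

obs 1: x=5 → posterior Gamma(11, 17/5)
obs 2: x=4 → posterior Gamma(15, 22/5)
obs 3: x=4 → posterior Gamma(19, 27/5)

alpha=19, beta=27/5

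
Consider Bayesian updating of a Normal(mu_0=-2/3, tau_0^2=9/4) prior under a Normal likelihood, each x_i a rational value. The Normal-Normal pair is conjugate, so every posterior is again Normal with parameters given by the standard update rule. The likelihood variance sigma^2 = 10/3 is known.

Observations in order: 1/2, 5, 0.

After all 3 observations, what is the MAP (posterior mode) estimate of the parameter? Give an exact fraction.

obs 1: x=1/2 → posterior Normal(-79/402, 90/67)
obs 2: x=5 → posterior Normal(731/564, 45/47)
obs 3: x=0 → posterior Normal(731/726, 90/121)

731/726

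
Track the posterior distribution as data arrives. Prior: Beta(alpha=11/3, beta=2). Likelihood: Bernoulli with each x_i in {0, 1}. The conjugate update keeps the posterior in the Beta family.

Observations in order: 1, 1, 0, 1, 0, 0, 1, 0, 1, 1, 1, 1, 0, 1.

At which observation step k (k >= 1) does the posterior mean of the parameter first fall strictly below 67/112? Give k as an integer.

k = 6

obs 1: x=1 → posterior Beta(14/3, 2)
obs 2: x=1 → posterior Beta(17/3, 2)
obs 3: x=0 → posterior Beta(17/3, 3)
obs 4: x=1 → posterior Beta(20/3, 3)
obs 5: x=0 → posterior Beta(20/3, 4)
obs 6: x=0 → posterior Beta(20/3, 5)
obs 7: x=1 → posterior Beta(23/3, 5)
obs 8: x=0 → posterior Beta(23/3, 6)
obs 9: x=1 → posterior Beta(26/3, 6)
obs 10: x=1 → posterior Beta(29/3, 6)
obs 11: x=1 → posterior Beta(32/3, 6)
obs 12: x=1 → posterior Beta(35/3, 6)
obs 13: x=0 → posterior Beta(35/3, 7)
obs 14: x=1 → posterior Beta(38/3, 7)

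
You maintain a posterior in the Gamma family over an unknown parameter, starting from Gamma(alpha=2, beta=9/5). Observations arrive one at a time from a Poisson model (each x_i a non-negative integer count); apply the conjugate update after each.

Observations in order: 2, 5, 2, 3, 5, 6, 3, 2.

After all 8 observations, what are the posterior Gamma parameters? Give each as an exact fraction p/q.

alpha=30, beta=49/5

obs 1: x=2 → posterior Gamma(4, 14/5)
obs 2: x=5 → posterior Gamma(9, 19/5)
obs 3: x=2 → posterior Gamma(11, 24/5)
obs 4: x=3 → posterior Gamma(14, 29/5)
obs 5: x=5 → posterior Gamma(19, 34/5)
obs 6: x=6 → posterior Gamma(25, 39/5)
obs 7: x=3 → posterior Gamma(28, 44/5)
obs 8: x=2 → posterior Gamma(30, 49/5)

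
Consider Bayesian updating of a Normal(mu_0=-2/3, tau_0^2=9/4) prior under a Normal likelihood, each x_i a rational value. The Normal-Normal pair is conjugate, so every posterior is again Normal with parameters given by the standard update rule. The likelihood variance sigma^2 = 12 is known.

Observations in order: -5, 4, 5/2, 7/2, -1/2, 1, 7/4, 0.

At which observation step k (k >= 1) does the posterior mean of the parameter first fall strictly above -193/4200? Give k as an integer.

obs 1: x=-5 → posterior Normal(-77/57, 36/19)
obs 2: x=4 → posterior Normal(-41/66, 18/11)
obs 3: x=5/2 → posterior Normal(-37/150, 36/25)
obs 4: x=7/2 → posterior Normal(13/84, 9/7)
obs 5: x=-1/2 → posterior Normal(17/186, 36/31)
obs 6: x=1 → posterior Normal(35/204, 18/17)
obs 7: x=7/4 → posterior Normal(133/444, 36/37)
obs 8: x=0 → posterior Normal(133/480, 9/10)

k = 4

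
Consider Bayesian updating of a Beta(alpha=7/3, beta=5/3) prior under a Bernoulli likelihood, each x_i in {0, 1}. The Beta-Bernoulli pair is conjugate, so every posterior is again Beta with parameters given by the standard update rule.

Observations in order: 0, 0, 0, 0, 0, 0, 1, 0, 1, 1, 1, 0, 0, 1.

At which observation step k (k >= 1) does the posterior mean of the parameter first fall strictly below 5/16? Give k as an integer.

k = 4

obs 1: x=0 → posterior Beta(7/3, 8/3)
obs 2: x=0 → posterior Beta(7/3, 11/3)
obs 3: x=0 → posterior Beta(7/3, 14/3)
obs 4: x=0 → posterior Beta(7/3, 17/3)
obs 5: x=0 → posterior Beta(7/3, 20/3)
obs 6: x=0 → posterior Beta(7/3, 23/3)
obs 7: x=1 → posterior Beta(10/3, 23/3)
obs 8: x=0 → posterior Beta(10/3, 26/3)
obs 9: x=1 → posterior Beta(13/3, 26/3)
obs 10: x=1 → posterior Beta(16/3, 26/3)
obs 11: x=1 → posterior Beta(19/3, 26/3)
obs 12: x=0 → posterior Beta(19/3, 29/3)
obs 13: x=0 → posterior Beta(19/3, 32/3)
obs 14: x=1 → posterior Beta(22/3, 32/3)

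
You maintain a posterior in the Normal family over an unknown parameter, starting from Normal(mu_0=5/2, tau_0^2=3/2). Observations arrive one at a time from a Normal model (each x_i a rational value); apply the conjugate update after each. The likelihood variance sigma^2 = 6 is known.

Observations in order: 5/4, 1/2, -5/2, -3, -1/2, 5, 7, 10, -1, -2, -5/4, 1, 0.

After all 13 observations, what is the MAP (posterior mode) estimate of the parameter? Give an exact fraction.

obs 1: x=5/4 → posterior Normal(9/4, 6/5)
obs 2: x=1/2 → posterior Normal(47/24, 1)
obs 3: x=-5/2 → posterior Normal(37/28, 6/7)
obs 4: x=-3 → posterior Normal(25/32, 3/4)
obs 5: x=-1/2 → posterior Normal(23/36, 2/3)
obs 6: x=5 → posterior Normal(43/40, 3/5)
obs 7: x=7 → posterior Normal(71/44, 6/11)
obs 8: x=10 → posterior Normal(37/16, 1/2)
obs 9: x=-1 → posterior Normal(107/52, 6/13)
obs 10: x=-2 → posterior Normal(99/56, 3/7)
obs 11: x=-5/4 → posterior Normal(47/30, 2/5)
obs 12: x=1 → posterior Normal(49/32, 3/8)
obs 13: x=0 → posterior Normal(49/34, 6/17)

49/34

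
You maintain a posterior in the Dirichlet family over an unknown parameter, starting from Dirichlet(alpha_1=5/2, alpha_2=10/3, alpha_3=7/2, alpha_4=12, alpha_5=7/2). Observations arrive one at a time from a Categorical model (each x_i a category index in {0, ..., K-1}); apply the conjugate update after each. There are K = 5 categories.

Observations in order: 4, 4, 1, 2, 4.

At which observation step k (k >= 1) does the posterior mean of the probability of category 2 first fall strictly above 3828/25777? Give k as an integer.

obs 1: x=4 → posterior Dirichlet(5/2, 10/3, 7/2, 12, 9/2)
obs 2: x=4 → posterior Dirichlet(5/2, 10/3, 7/2, 12, 11/2)
obs 3: x=1 → posterior Dirichlet(5/2, 13/3, 7/2, 12, 11/2)
obs 4: x=2 → posterior Dirichlet(5/2, 13/3, 9/2, 12, 11/2)
obs 5: x=4 → posterior Dirichlet(5/2, 13/3, 9/2, 12, 13/2)

k = 4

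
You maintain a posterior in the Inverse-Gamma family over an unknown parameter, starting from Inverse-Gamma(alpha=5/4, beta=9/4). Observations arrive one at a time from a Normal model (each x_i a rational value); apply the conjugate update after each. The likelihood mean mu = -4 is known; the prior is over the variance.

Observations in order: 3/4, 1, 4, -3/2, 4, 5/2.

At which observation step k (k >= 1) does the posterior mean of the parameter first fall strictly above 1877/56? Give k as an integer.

obs 1: x=3/4 → posterior Inverse-Gamma(7/4, 433/32)
obs 2: x=1 → posterior Inverse-Gamma(9/4, 833/32)
obs 3: x=4 → posterior Inverse-Gamma(11/4, 1857/32)
obs 4: x=-3/2 → posterior Inverse-Gamma(13/4, 1957/32)
obs 5: x=4 → posterior Inverse-Gamma(15/4, 2981/32)
obs 6: x=5/2 → posterior Inverse-Gamma(17/4, 3657/32)

k = 5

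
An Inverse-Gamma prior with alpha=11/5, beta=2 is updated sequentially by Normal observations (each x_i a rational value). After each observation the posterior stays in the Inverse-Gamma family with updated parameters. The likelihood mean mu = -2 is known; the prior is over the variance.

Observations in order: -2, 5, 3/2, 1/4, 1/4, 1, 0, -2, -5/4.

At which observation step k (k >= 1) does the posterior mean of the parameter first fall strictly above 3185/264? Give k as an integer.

obs 1: x=-2 → posterior Inverse-Gamma(27/10, 2)
obs 2: x=5 → posterior Inverse-Gamma(16/5, 53/2)
obs 3: x=3/2 → posterior Inverse-Gamma(37/10, 261/8)
obs 4: x=1/4 → posterior Inverse-Gamma(21/5, 1125/32)
obs 5: x=1/4 → posterior Inverse-Gamma(47/10, 603/16)
obs 6: x=1 → posterior Inverse-Gamma(26/5, 675/16)
obs 7: x=0 → posterior Inverse-Gamma(57/10, 707/16)
obs 8: x=-2 → posterior Inverse-Gamma(31/5, 707/16)
obs 9: x=-5/4 → posterior Inverse-Gamma(67/10, 1423/32)

k = 3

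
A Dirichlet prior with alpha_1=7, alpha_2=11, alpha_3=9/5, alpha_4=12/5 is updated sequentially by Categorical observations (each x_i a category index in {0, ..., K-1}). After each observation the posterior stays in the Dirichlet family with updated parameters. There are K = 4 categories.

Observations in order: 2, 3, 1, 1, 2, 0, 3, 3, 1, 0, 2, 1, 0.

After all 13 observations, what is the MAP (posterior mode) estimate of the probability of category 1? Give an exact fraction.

35/78

obs 1: x=2 → posterior Dirichlet(7, 11, 14/5, 12/5)
obs 2: x=3 → posterior Dirichlet(7, 11, 14/5, 17/5)
obs 3: x=1 → posterior Dirichlet(7, 12, 14/5, 17/5)
obs 4: x=1 → posterior Dirichlet(7, 13, 14/5, 17/5)
obs 5: x=2 → posterior Dirichlet(7, 13, 19/5, 17/5)
obs 6: x=0 → posterior Dirichlet(8, 13, 19/5, 17/5)
obs 7: x=3 → posterior Dirichlet(8, 13, 19/5, 22/5)
obs 8: x=3 → posterior Dirichlet(8, 13, 19/5, 27/5)
obs 9: x=1 → posterior Dirichlet(8, 14, 19/5, 27/5)
obs 10: x=0 → posterior Dirichlet(9, 14, 19/5, 27/5)
obs 11: x=2 → posterior Dirichlet(9, 14, 24/5, 27/5)
obs 12: x=1 → posterior Dirichlet(9, 15, 24/5, 27/5)
obs 13: x=0 → posterior Dirichlet(10, 15, 24/5, 27/5)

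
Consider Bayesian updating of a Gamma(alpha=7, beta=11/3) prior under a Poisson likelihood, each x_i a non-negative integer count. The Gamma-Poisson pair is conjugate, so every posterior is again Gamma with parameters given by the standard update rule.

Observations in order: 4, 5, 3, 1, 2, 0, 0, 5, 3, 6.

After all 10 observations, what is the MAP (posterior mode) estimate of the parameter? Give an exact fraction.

105/41

obs 1: x=4 → posterior Gamma(11, 14/3)
obs 2: x=5 → posterior Gamma(16, 17/3)
obs 3: x=3 → posterior Gamma(19, 20/3)
obs 4: x=1 → posterior Gamma(20, 23/3)
obs 5: x=2 → posterior Gamma(22, 26/3)
obs 6: x=0 → posterior Gamma(22, 29/3)
obs 7: x=0 → posterior Gamma(22, 32/3)
obs 8: x=5 → posterior Gamma(27, 35/3)
obs 9: x=3 → posterior Gamma(30, 38/3)
obs 10: x=6 → posterior Gamma(36, 41/3)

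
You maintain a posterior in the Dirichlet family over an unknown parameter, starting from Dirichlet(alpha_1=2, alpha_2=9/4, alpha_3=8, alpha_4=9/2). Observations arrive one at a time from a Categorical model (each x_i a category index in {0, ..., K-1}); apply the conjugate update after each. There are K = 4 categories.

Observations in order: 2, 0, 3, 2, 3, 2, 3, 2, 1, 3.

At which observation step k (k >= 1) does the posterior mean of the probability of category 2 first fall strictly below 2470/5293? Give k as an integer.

k = 3

obs 1: x=2 → posterior Dirichlet(2, 9/4, 9, 9/2)
obs 2: x=0 → posterior Dirichlet(3, 9/4, 9, 9/2)
obs 3: x=3 → posterior Dirichlet(3, 9/4, 9, 11/2)
obs 4: x=2 → posterior Dirichlet(3, 9/4, 10, 11/2)
obs 5: x=3 → posterior Dirichlet(3, 9/4, 10, 13/2)
obs 6: x=2 → posterior Dirichlet(3, 9/4, 11, 13/2)
obs 7: x=3 → posterior Dirichlet(3, 9/4, 11, 15/2)
obs 8: x=2 → posterior Dirichlet(3, 9/4, 12, 15/2)
obs 9: x=1 → posterior Dirichlet(3, 13/4, 12, 15/2)
obs 10: x=3 → posterior Dirichlet(3, 13/4, 12, 17/2)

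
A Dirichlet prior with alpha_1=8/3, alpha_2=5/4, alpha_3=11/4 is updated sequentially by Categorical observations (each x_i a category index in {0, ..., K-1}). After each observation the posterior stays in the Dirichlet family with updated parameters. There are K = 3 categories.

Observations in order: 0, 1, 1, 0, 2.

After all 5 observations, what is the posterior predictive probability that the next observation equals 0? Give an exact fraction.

2/5

obs 1: x=0 → posterior Dirichlet(11/3, 5/4, 11/4)
obs 2: x=1 → posterior Dirichlet(11/3, 9/4, 11/4)
obs 3: x=1 → posterior Dirichlet(11/3, 13/4, 11/4)
obs 4: x=0 → posterior Dirichlet(14/3, 13/4, 11/4)
obs 5: x=2 → posterior Dirichlet(14/3, 13/4, 15/4)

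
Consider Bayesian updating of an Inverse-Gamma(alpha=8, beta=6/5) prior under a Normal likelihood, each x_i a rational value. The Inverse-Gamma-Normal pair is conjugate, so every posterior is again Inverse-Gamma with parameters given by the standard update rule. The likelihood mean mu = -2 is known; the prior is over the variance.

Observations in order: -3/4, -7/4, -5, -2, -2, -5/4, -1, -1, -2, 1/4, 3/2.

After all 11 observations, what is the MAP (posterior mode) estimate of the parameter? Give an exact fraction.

329/290

obs 1: x=-3/4 → posterior Inverse-Gamma(17/2, 317/160)
obs 2: x=-7/4 → posterior Inverse-Gamma(9, 161/80)
obs 3: x=-5 → posterior Inverse-Gamma(19/2, 521/80)
obs 4: x=-2 → posterior Inverse-Gamma(10, 521/80)
obs 5: x=-2 → posterior Inverse-Gamma(21/2, 521/80)
obs 6: x=-5/4 → posterior Inverse-Gamma(11, 1087/160)
obs 7: x=-1 → posterior Inverse-Gamma(23/2, 1167/160)
obs 8: x=-1 → posterior Inverse-Gamma(12, 1247/160)
obs 9: x=-2 → posterior Inverse-Gamma(25/2, 1247/160)
obs 10: x=1/4 → posterior Inverse-Gamma(13, 413/40)
obs 11: x=3/2 → posterior Inverse-Gamma(27/2, 329/20)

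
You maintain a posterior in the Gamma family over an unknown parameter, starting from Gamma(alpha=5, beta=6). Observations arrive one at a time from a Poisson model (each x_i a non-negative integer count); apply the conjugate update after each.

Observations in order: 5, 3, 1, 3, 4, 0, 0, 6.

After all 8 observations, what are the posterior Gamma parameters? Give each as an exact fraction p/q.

obs 1: x=5 → posterior Gamma(10, 7)
obs 2: x=3 → posterior Gamma(13, 8)
obs 3: x=1 → posterior Gamma(14, 9)
obs 4: x=3 → posterior Gamma(17, 10)
obs 5: x=4 → posterior Gamma(21, 11)
obs 6: x=0 → posterior Gamma(21, 12)
obs 7: x=0 → posterior Gamma(21, 13)
obs 8: x=6 → posterior Gamma(27, 14)

alpha=27, beta=14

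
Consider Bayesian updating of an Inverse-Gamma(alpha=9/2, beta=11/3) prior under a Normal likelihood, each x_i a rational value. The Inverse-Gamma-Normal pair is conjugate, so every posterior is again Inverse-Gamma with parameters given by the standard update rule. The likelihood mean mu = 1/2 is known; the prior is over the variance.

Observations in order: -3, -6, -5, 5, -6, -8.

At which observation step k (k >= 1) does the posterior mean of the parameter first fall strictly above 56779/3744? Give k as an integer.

obs 1: x=-3 → posterior Inverse-Gamma(5, 235/24)
obs 2: x=-6 → posterior Inverse-Gamma(11/2, 371/12)
obs 3: x=-5 → posterior Inverse-Gamma(6, 1105/24)
obs 4: x=5 → posterior Inverse-Gamma(13/2, 337/6)
obs 5: x=-6 → posterior Inverse-Gamma(7, 1855/24)
obs 6: x=-8 → posterior Inverse-Gamma(15/2, 1361/12)

k = 6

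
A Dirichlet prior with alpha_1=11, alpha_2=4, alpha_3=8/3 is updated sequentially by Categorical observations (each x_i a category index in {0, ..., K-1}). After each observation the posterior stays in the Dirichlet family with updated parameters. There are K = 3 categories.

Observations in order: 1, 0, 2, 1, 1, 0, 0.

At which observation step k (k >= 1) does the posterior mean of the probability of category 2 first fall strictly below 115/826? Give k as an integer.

k = 2

obs 1: x=1 → posterior Dirichlet(11, 5, 8/3)
obs 2: x=0 → posterior Dirichlet(12, 5, 8/3)
obs 3: x=2 → posterior Dirichlet(12, 5, 11/3)
obs 4: x=1 → posterior Dirichlet(12, 6, 11/3)
obs 5: x=1 → posterior Dirichlet(12, 7, 11/3)
obs 6: x=0 → posterior Dirichlet(13, 7, 11/3)
obs 7: x=0 → posterior Dirichlet(14, 7, 11/3)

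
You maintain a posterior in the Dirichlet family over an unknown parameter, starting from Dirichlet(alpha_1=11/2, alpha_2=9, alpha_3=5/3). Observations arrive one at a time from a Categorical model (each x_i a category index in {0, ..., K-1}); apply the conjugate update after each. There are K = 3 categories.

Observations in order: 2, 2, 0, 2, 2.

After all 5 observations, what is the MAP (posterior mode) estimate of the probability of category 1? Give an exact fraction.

obs 1: x=2 → posterior Dirichlet(11/2, 9, 8/3)
obs 2: x=2 → posterior Dirichlet(11/2, 9, 11/3)
obs 3: x=0 → posterior Dirichlet(13/2, 9, 11/3)
obs 4: x=2 → posterior Dirichlet(13/2, 9, 14/3)
obs 5: x=2 → posterior Dirichlet(13/2, 9, 17/3)

48/109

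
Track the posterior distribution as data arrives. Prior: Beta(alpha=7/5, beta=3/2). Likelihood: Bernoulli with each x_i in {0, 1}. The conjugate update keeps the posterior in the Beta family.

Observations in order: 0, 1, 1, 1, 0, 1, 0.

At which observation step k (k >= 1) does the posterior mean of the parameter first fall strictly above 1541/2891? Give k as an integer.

k = 3

obs 1: x=0 → posterior Beta(7/5, 5/2)
obs 2: x=1 → posterior Beta(12/5, 5/2)
obs 3: x=1 → posterior Beta(17/5, 5/2)
obs 4: x=1 → posterior Beta(22/5, 5/2)
obs 5: x=0 → posterior Beta(22/5, 7/2)
obs 6: x=1 → posterior Beta(27/5, 7/2)
obs 7: x=0 → posterior Beta(27/5, 9/2)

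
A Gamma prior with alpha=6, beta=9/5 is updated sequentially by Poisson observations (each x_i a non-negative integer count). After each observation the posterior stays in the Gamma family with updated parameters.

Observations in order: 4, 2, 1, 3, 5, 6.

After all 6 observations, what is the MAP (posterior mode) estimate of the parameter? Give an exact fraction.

10/3

obs 1: x=4 → posterior Gamma(10, 14/5)
obs 2: x=2 → posterior Gamma(12, 19/5)
obs 3: x=1 → posterior Gamma(13, 24/5)
obs 4: x=3 → posterior Gamma(16, 29/5)
obs 5: x=5 → posterior Gamma(21, 34/5)
obs 6: x=6 → posterior Gamma(27, 39/5)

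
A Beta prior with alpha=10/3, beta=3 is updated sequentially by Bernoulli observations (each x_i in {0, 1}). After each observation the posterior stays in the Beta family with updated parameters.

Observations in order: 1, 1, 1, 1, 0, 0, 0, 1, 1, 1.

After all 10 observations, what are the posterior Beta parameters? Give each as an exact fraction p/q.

obs 1: x=1 → posterior Beta(13/3, 3)
obs 2: x=1 → posterior Beta(16/3, 3)
obs 3: x=1 → posterior Beta(19/3, 3)
obs 4: x=1 → posterior Beta(22/3, 3)
obs 5: x=0 → posterior Beta(22/3, 4)
obs 6: x=0 → posterior Beta(22/3, 5)
obs 7: x=0 → posterior Beta(22/3, 6)
obs 8: x=1 → posterior Beta(25/3, 6)
obs 9: x=1 → posterior Beta(28/3, 6)
obs 10: x=1 → posterior Beta(31/3, 6)

alpha=31/3, beta=6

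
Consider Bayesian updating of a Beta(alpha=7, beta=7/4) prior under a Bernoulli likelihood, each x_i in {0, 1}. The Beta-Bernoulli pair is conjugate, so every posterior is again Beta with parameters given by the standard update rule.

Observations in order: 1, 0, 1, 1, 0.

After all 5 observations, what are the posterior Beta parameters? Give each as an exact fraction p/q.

obs 1: x=1 → posterior Beta(8, 7/4)
obs 2: x=0 → posterior Beta(8, 11/4)
obs 3: x=1 → posterior Beta(9, 11/4)
obs 4: x=1 → posterior Beta(10, 11/4)
obs 5: x=0 → posterior Beta(10, 15/4)

alpha=10, beta=15/4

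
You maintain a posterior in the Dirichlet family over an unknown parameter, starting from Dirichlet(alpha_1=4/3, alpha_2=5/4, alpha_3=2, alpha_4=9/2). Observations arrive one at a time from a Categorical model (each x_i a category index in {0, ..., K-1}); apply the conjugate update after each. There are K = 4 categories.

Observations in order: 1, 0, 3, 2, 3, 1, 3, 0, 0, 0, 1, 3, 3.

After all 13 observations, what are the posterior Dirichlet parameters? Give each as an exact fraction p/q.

obs 1: x=1 → posterior Dirichlet(4/3, 9/4, 2, 9/2)
obs 2: x=0 → posterior Dirichlet(7/3, 9/4, 2, 9/2)
obs 3: x=3 → posterior Dirichlet(7/3, 9/4, 2, 11/2)
obs 4: x=2 → posterior Dirichlet(7/3, 9/4, 3, 11/2)
obs 5: x=3 → posterior Dirichlet(7/3, 9/4, 3, 13/2)
obs 6: x=1 → posterior Dirichlet(7/3, 13/4, 3, 13/2)
obs 7: x=3 → posterior Dirichlet(7/3, 13/4, 3, 15/2)
obs 8: x=0 → posterior Dirichlet(10/3, 13/4, 3, 15/2)
obs 9: x=0 → posterior Dirichlet(13/3, 13/4, 3, 15/2)
obs 10: x=0 → posterior Dirichlet(16/3, 13/4, 3, 15/2)
obs 11: x=1 → posterior Dirichlet(16/3, 17/4, 3, 15/2)
obs 12: x=3 → posterior Dirichlet(16/3, 17/4, 3, 17/2)
obs 13: x=3 → posterior Dirichlet(16/3, 17/4, 3, 19/2)

alpha_1=16/3, alpha_2=17/4, alpha_3=3, alpha_4=19/2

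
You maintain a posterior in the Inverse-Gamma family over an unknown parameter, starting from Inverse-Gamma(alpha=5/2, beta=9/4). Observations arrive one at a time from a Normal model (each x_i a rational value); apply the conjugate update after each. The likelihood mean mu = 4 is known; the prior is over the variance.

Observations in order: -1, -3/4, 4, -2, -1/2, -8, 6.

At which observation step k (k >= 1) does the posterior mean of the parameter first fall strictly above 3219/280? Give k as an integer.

obs 1: x=-1 → posterior Inverse-Gamma(3, 59/4)
obs 2: x=-3/4 → posterior Inverse-Gamma(7/2, 833/32)
obs 3: x=4 → posterior Inverse-Gamma(4, 833/32)
obs 4: x=-2 → posterior Inverse-Gamma(9/2, 1409/32)
obs 5: x=-1/2 → posterior Inverse-Gamma(5, 1733/32)
obs 6: x=-8 → posterior Inverse-Gamma(11/2, 4037/32)
obs 7: x=6 → posterior Inverse-Gamma(6, 4101/32)

k = 4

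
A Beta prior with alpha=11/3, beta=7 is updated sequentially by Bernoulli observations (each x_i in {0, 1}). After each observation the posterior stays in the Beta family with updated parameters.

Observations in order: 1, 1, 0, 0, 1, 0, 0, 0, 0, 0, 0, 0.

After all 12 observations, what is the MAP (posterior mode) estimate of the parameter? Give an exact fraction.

obs 1: x=1 → posterior Beta(14/3, 7)
obs 2: x=1 → posterior Beta(17/3, 7)
obs 3: x=0 → posterior Beta(17/3, 8)
obs 4: x=0 → posterior Beta(17/3, 9)
obs 5: x=1 → posterior Beta(20/3, 9)
obs 6: x=0 → posterior Beta(20/3, 10)
obs 7: x=0 → posterior Beta(20/3, 11)
obs 8: x=0 → posterior Beta(20/3, 12)
obs 9: x=0 → posterior Beta(20/3, 13)
obs 10: x=0 → posterior Beta(20/3, 14)
obs 11: x=0 → posterior Beta(20/3, 15)
obs 12: x=0 → posterior Beta(20/3, 16)

17/62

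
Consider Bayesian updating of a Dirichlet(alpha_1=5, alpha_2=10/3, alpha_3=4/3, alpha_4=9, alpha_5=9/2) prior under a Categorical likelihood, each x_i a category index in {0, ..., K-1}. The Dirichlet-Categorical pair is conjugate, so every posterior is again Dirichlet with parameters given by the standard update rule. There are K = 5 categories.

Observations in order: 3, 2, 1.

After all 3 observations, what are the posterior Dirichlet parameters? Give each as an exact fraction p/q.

obs 1: x=3 → posterior Dirichlet(5, 10/3, 4/3, 10, 9/2)
obs 2: x=2 → posterior Dirichlet(5, 10/3, 7/3, 10, 9/2)
obs 3: x=1 → posterior Dirichlet(5, 13/3, 7/3, 10, 9/2)

alpha_1=5, alpha_2=13/3, alpha_3=7/3, alpha_4=10, alpha_5=9/2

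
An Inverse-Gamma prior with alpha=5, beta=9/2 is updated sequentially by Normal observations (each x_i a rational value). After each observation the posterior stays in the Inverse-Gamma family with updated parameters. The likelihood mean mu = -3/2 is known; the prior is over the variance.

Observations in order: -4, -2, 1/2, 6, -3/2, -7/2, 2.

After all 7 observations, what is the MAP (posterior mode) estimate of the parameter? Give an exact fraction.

obs 1: x=-4 → posterior Inverse-Gamma(11/2, 61/8)
obs 2: x=-2 → posterior Inverse-Gamma(6, 31/4)
obs 3: x=1/2 → posterior Inverse-Gamma(13/2, 39/4)
obs 4: x=6 → posterior Inverse-Gamma(7, 303/8)
obs 5: x=-3/2 → posterior Inverse-Gamma(15/2, 303/8)
obs 6: x=-7/2 → posterior Inverse-Gamma(8, 319/8)
obs 7: x=2 → posterior Inverse-Gamma(17/2, 46)

92/19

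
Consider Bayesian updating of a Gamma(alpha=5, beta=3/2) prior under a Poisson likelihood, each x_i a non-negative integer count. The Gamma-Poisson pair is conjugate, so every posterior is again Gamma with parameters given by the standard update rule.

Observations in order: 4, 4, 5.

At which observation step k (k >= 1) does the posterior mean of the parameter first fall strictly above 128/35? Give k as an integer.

obs 1: x=4 → posterior Gamma(9, 5/2)
obs 2: x=4 → posterior Gamma(13, 7/2)
obs 3: x=5 → posterior Gamma(18, 9/2)

k = 2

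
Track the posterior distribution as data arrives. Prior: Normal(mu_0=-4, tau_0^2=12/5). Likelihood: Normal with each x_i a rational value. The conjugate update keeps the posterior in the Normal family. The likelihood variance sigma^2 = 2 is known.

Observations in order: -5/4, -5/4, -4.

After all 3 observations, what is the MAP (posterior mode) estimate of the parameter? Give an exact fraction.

obs 1: x=-5/4 → posterior Normal(-5/2, 12/11)
obs 2: x=-5/4 → posterior Normal(-35/17, 12/17)
obs 3: x=-4 → posterior Normal(-59/23, 12/23)

-59/23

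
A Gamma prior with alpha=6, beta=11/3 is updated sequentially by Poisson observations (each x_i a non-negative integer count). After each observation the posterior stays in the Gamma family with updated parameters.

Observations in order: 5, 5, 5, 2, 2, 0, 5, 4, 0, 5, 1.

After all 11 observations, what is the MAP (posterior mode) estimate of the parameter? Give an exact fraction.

117/44

obs 1: x=5 → posterior Gamma(11, 14/3)
obs 2: x=5 → posterior Gamma(16, 17/3)
obs 3: x=5 → posterior Gamma(21, 20/3)
obs 4: x=2 → posterior Gamma(23, 23/3)
obs 5: x=2 → posterior Gamma(25, 26/3)
obs 6: x=0 → posterior Gamma(25, 29/3)
obs 7: x=5 → posterior Gamma(30, 32/3)
obs 8: x=4 → posterior Gamma(34, 35/3)
obs 9: x=0 → posterior Gamma(34, 38/3)
obs 10: x=5 → posterior Gamma(39, 41/3)
obs 11: x=1 → posterior Gamma(40, 44/3)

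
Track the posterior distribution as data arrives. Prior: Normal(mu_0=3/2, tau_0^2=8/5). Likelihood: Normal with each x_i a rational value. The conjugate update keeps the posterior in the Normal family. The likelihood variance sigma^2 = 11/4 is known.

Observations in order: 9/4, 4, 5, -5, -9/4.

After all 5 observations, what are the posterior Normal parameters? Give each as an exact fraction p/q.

mu_0=421/430, tau_0^2=88/215

obs 1: x=9/4 → posterior Normal(103/58, 88/87)
obs 2: x=4 → posterior Normal(565/238, 88/119)
obs 3: x=5 → posterior Normal(885/302, 88/151)
obs 4: x=-5 → posterior Normal(565/366, 88/183)
obs 5: x=-9/4 → posterior Normal(421/430, 88/215)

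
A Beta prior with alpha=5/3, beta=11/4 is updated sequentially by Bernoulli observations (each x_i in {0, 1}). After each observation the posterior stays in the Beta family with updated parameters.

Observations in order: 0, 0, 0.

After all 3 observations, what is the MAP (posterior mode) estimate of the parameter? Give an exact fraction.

obs 1: x=0 → posterior Beta(5/3, 15/4)
obs 2: x=0 → posterior Beta(5/3, 19/4)
obs 3: x=0 → posterior Beta(5/3, 23/4)

8/65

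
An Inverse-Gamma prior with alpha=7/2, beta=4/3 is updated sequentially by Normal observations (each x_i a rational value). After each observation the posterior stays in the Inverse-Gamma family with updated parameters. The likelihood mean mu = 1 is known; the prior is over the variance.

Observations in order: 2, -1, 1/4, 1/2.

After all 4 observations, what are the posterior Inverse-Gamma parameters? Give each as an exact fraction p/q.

obs 1: x=2 → posterior Inverse-Gamma(4, 11/6)
obs 2: x=-1 → posterior Inverse-Gamma(9/2, 23/6)
obs 3: x=1/4 → posterior Inverse-Gamma(5, 395/96)
obs 4: x=1/2 → posterior Inverse-Gamma(11/2, 407/96)

alpha=11/2, beta=407/96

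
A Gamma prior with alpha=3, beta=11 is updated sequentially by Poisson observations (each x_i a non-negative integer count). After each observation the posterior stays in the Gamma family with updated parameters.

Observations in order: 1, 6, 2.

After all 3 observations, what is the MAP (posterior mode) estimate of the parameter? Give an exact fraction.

11/14

obs 1: x=1 → posterior Gamma(4, 12)
obs 2: x=6 → posterior Gamma(10, 13)
obs 3: x=2 → posterior Gamma(12, 14)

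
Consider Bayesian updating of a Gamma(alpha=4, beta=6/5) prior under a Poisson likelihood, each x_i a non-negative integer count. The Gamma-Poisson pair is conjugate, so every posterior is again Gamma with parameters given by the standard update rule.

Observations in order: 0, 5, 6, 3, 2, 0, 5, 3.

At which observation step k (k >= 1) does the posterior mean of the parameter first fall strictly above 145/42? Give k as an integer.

k = 3

obs 1: x=0 → posterior Gamma(4, 11/5)
obs 2: x=5 → posterior Gamma(9, 16/5)
obs 3: x=6 → posterior Gamma(15, 21/5)
obs 4: x=3 → posterior Gamma(18, 26/5)
obs 5: x=2 → posterior Gamma(20, 31/5)
obs 6: x=0 → posterior Gamma(20, 36/5)
obs 7: x=5 → posterior Gamma(25, 41/5)
obs 8: x=3 → posterior Gamma(28, 46/5)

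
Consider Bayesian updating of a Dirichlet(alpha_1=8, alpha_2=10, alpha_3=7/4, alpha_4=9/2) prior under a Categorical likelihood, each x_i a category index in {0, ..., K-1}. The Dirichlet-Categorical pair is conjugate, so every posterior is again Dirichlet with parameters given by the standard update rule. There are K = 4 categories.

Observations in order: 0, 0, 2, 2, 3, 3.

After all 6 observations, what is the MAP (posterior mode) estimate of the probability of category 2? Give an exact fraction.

11/105

obs 1: x=0 → posterior Dirichlet(9, 10, 7/4, 9/2)
obs 2: x=0 → posterior Dirichlet(10, 10, 7/4, 9/2)
obs 3: x=2 → posterior Dirichlet(10, 10, 11/4, 9/2)
obs 4: x=2 → posterior Dirichlet(10, 10, 15/4, 9/2)
obs 5: x=3 → posterior Dirichlet(10, 10, 15/4, 11/2)
obs 6: x=3 → posterior Dirichlet(10, 10, 15/4, 13/2)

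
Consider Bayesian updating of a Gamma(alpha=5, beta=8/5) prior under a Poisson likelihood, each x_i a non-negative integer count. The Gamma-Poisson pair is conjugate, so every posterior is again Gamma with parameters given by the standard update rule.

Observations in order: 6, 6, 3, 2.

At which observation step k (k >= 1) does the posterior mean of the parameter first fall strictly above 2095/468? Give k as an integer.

obs 1: x=6 → posterior Gamma(11, 13/5)
obs 2: x=6 → posterior Gamma(17, 18/5)
obs 3: x=3 → posterior Gamma(20, 23/5)
obs 4: x=2 → posterior Gamma(22, 28/5)

k = 2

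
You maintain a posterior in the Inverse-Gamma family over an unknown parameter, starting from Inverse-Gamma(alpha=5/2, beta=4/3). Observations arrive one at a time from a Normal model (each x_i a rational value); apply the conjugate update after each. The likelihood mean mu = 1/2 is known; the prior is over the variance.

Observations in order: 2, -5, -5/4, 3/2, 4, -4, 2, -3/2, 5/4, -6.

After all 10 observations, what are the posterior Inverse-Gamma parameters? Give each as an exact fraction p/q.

obs 1: x=2 → posterior Inverse-Gamma(3, 59/24)
obs 2: x=-5 → posterior Inverse-Gamma(7/2, 211/12)
obs 3: x=-5/4 → posterior Inverse-Gamma(4, 1835/96)
obs 4: x=3/2 → posterior Inverse-Gamma(9/2, 1883/96)
obs 5: x=4 → posterior Inverse-Gamma(5, 2471/96)
obs 6: x=-4 → posterior Inverse-Gamma(11/2, 3443/96)
obs 7: x=2 → posterior Inverse-Gamma(6, 3551/96)
obs 8: x=-3/2 → posterior Inverse-Gamma(13/2, 3743/96)
obs 9: x=5/4 → posterior Inverse-Gamma(7, 1885/48)
obs 10: x=-6 → posterior Inverse-Gamma(15/2, 2899/48)

alpha=15/2, beta=2899/48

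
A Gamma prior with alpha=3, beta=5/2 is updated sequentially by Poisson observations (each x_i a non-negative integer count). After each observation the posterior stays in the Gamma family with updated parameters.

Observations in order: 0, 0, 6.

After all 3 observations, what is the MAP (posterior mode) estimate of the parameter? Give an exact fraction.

16/11

obs 1: x=0 → posterior Gamma(3, 7/2)
obs 2: x=0 → posterior Gamma(3, 9/2)
obs 3: x=6 → posterior Gamma(9, 11/2)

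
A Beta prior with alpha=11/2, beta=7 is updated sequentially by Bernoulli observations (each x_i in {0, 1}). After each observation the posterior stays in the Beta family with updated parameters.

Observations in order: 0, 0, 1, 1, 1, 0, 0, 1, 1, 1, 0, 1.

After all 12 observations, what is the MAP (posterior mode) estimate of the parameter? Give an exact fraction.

obs 1: x=0 → posterior Beta(11/2, 8)
obs 2: x=0 → posterior Beta(11/2, 9)
obs 3: x=1 → posterior Beta(13/2, 9)
obs 4: x=1 → posterior Beta(15/2, 9)
obs 5: x=1 → posterior Beta(17/2, 9)
obs 6: x=0 → posterior Beta(17/2, 10)
obs 7: x=0 → posterior Beta(17/2, 11)
obs 8: x=1 → posterior Beta(19/2, 11)
obs 9: x=1 → posterior Beta(21/2, 11)
obs 10: x=1 → posterior Beta(23/2, 11)
obs 11: x=0 → posterior Beta(23/2, 12)
obs 12: x=1 → posterior Beta(25/2, 12)

23/45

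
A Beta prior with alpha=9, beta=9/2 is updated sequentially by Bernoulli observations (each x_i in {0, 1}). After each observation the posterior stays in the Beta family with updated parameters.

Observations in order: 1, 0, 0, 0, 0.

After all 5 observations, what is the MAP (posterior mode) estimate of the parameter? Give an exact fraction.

obs 1: x=1 → posterior Beta(10, 9/2)
obs 2: x=0 → posterior Beta(10, 11/2)
obs 3: x=0 → posterior Beta(10, 13/2)
obs 4: x=0 → posterior Beta(10, 15/2)
obs 5: x=0 → posterior Beta(10, 17/2)

6/11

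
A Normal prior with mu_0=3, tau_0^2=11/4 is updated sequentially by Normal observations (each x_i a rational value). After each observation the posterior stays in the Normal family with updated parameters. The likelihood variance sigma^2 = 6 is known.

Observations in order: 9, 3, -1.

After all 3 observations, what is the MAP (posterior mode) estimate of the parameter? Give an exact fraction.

obs 1: x=9 → posterior Normal(171/35, 66/35)
obs 2: x=3 → posterior Normal(102/23, 33/23)
obs 3: x=-1 → posterior Normal(193/57, 22/19)

193/57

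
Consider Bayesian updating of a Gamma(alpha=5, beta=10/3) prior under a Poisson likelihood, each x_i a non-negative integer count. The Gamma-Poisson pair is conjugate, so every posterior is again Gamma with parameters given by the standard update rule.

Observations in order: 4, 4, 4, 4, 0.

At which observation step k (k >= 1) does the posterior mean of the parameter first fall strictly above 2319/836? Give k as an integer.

obs 1: x=4 → posterior Gamma(9, 13/3)
obs 2: x=4 → posterior Gamma(13, 16/3)
obs 3: x=4 → posterior Gamma(17, 19/3)
obs 4: x=4 → posterior Gamma(21, 22/3)
obs 5: x=0 → posterior Gamma(21, 25/3)

k = 4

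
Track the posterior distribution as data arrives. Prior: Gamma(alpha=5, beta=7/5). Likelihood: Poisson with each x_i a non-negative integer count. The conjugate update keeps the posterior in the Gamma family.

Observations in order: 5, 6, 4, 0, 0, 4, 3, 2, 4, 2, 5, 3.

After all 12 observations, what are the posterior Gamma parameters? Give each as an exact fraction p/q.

alpha=43, beta=67/5

obs 1: x=5 → posterior Gamma(10, 12/5)
obs 2: x=6 → posterior Gamma(16, 17/5)
obs 3: x=4 → posterior Gamma(20, 22/5)
obs 4: x=0 → posterior Gamma(20, 27/5)
obs 5: x=0 → posterior Gamma(20, 32/5)
obs 6: x=4 → posterior Gamma(24, 37/5)
obs 7: x=3 → posterior Gamma(27, 42/5)
obs 8: x=2 → posterior Gamma(29, 47/5)
obs 9: x=4 → posterior Gamma(33, 52/5)
obs 10: x=2 → posterior Gamma(35, 57/5)
obs 11: x=5 → posterior Gamma(40, 62/5)
obs 12: x=3 → posterior Gamma(43, 67/5)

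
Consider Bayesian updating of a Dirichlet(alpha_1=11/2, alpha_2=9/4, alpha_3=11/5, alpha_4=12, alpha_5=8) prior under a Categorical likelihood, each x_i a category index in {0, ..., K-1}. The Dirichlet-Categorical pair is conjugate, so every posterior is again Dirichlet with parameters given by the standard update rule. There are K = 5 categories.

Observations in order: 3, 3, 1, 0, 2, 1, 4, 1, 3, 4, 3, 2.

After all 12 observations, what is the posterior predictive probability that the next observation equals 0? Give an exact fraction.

obs 1: x=3 → posterior Dirichlet(11/2, 9/4, 11/5, 13, 8)
obs 2: x=3 → posterior Dirichlet(11/2, 9/4, 11/5, 14, 8)
obs 3: x=1 → posterior Dirichlet(11/2, 13/4, 11/5, 14, 8)
obs 4: x=0 → posterior Dirichlet(13/2, 13/4, 11/5, 14, 8)
obs 5: x=2 → posterior Dirichlet(13/2, 13/4, 16/5, 14, 8)
obs 6: x=1 → posterior Dirichlet(13/2, 17/4, 16/5, 14, 8)
obs 7: x=4 → posterior Dirichlet(13/2, 17/4, 16/5, 14, 9)
obs 8: x=1 → posterior Dirichlet(13/2, 21/4, 16/5, 14, 9)
obs 9: x=3 → posterior Dirichlet(13/2, 21/4, 16/5, 15, 9)
obs 10: x=4 → posterior Dirichlet(13/2, 21/4, 16/5, 15, 10)
obs 11: x=3 → posterior Dirichlet(13/2, 21/4, 16/5, 16, 10)
obs 12: x=2 → posterior Dirichlet(13/2, 21/4, 21/5, 16, 10)

130/839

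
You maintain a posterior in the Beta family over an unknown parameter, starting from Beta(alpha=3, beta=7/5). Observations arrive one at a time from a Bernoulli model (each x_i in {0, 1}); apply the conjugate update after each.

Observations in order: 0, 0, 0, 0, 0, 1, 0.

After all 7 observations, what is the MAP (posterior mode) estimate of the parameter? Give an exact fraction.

15/47

obs 1: x=0 → posterior Beta(3, 12/5)
obs 2: x=0 → posterior Beta(3, 17/5)
obs 3: x=0 → posterior Beta(3, 22/5)
obs 4: x=0 → posterior Beta(3, 27/5)
obs 5: x=0 → posterior Beta(3, 32/5)
obs 6: x=1 → posterior Beta(4, 32/5)
obs 7: x=0 → posterior Beta(4, 37/5)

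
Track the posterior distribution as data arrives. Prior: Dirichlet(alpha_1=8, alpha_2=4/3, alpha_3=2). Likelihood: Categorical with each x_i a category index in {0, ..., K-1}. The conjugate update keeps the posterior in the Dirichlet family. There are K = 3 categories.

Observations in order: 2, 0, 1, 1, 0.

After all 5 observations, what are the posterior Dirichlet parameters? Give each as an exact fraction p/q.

obs 1: x=2 → posterior Dirichlet(8, 4/3, 3)
obs 2: x=0 → posterior Dirichlet(9, 4/3, 3)
obs 3: x=1 → posterior Dirichlet(9, 7/3, 3)
obs 4: x=1 → posterior Dirichlet(9, 10/3, 3)
obs 5: x=0 → posterior Dirichlet(10, 10/3, 3)

alpha_1=10, alpha_2=10/3, alpha_3=3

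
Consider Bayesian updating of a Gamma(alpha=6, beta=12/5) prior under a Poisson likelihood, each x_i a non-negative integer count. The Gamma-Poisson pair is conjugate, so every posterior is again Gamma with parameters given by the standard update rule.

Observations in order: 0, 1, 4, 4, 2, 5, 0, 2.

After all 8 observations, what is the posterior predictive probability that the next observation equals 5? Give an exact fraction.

1737927489021042357318520568093643250860032000000/30832380031759855339866807261927227938318518660891

obs 1: x=0 → posterior Gamma(6, 17/5)
obs 2: x=1 → posterior Gamma(7, 22/5)
obs 3: x=4 → posterior Gamma(11, 27/5)
obs 4: x=4 → posterior Gamma(15, 32/5)
obs 5: x=2 → posterior Gamma(17, 37/5)
obs 6: x=5 → posterior Gamma(22, 42/5)
obs 7: x=0 → posterior Gamma(22, 47/5)
obs 8: x=2 → posterior Gamma(24, 52/5)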